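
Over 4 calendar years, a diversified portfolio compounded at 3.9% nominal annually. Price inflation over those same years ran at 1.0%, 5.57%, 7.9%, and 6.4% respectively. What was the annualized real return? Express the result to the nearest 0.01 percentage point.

Cumulative inflation factor: 1.010 × 1.0557 × 1.079 × 1.064 ≈ 1.22412.
Nominal growth factor: 1.16537. Real growth factor = 1.16537 / 1.22412 ≈ 0.95200.
Annualized: 0.95200^(1/4) − 1 ≈ -0.01222.

-1.22%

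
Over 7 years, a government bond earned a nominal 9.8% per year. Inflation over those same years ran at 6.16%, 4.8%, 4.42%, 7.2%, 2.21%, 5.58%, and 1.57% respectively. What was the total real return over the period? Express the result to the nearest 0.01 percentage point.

40.95%

Cumulative inflation factor: 1.0616 × 1.048 × 1.0442 × 1.072 × 1.0221 × 1.0558 × 1.0157 ≈ 1.36503.
Nominal growth factor: 1.92405. Real growth factor = 1.92405 / 1.36503 ≈ 1.40953.
Total real return ≈ 40.9533%.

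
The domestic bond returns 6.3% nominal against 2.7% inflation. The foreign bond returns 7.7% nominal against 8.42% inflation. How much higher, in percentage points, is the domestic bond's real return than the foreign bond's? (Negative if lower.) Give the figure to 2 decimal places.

The domestic bond real return: 1.063/1.027 − 1 = 3.505%.
The foreign bond real return: 1.077/1.0842 − 1 = -0.664%.
Difference: 3.505 − (-0.664) = 4.169 pp.

4.17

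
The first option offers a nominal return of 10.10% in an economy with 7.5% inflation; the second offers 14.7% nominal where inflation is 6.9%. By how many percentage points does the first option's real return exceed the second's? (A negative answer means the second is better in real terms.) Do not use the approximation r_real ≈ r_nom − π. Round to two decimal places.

-4.88

The first option real return: 1.1010/1.075 − 1 = 2.419%.
The second real return: 1.147/1.069 − 1 = 7.297%.
Difference: 2.419 − 7.297 = -4.878 pp.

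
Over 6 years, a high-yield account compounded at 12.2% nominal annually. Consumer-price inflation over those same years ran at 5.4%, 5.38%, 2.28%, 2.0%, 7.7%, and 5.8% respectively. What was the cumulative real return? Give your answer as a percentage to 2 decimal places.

51.10%

Cumulative inflation factor: 1.054 × 1.0538 × 1.0228 × 1.020 × 1.077 × 1.058 ≈ 1.32036.
Nominal growth factor: 1.99507. Real growth factor = 1.99507 / 1.32036 ≈ 1.51101.
Total real return ≈ 51.1006%.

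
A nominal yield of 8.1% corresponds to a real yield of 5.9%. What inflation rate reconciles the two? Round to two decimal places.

2.08%

From (1+r_nom) = (1+r_real)(1+π), we get 1+π = (1 + 8.1%)/(1 + 5.9%) = 1.081/1.059 ≈ 1.02077.
So π ≈ 2.0774%.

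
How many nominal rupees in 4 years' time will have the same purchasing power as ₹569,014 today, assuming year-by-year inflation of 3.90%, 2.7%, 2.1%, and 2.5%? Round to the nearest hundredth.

₹635,416.59

Cumulative price-level factor: 1.0390 × 1.027 × 1.021 × 1.025 ≈ 1.1166976408.
The nominal amount required is ₹569,014 scaled up by that factor.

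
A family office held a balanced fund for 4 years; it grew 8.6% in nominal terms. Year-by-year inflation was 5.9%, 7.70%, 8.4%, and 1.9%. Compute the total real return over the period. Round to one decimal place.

Cumulative inflation factor: 1.059 × 1.0770 × 1.084 × 1.019 ≈ 1.25984.
Nominal growth factor: 1.08600. Real growth factor = 1.08600 / 1.25984 ≈ 0.86201.
Total real return ≈ -13.7985%.

-13.8%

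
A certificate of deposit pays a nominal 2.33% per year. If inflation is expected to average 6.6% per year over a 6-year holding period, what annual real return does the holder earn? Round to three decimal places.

-4.006%

With constant rates the annual real return is the same each year: (1+2.33%)/(1+6.6%) − 1 = -0.04006.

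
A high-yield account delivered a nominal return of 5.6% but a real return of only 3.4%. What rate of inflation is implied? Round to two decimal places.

2.13%

From (1+r_nom) = (1+r_real)(1+π), we get 1+π = (1 + 5.6%)/(1 + 3.4%) = 1.056/1.034 ≈ 1.02128.
So π ≈ 2.1277%.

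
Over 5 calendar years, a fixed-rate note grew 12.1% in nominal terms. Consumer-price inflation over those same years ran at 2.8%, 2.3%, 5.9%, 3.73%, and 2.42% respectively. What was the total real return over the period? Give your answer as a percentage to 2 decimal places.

Cumulative inflation factor: 1.028 × 1.023 × 1.059 × 1.0373 × 1.0242 ≈ 1.18319.
Nominal growth factor: 1.12100. Real growth factor = 1.12100 / 1.18319 ≈ 0.94744.
Total real return ≈ -5.2560%.

-5.26%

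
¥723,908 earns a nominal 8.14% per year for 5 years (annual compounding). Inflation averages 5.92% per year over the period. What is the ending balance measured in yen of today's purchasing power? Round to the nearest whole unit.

¥803,018

Nominal value at maturity: ¥723,908 × (1 + 8.14%)^5 ≈ ¥1,070,570.
Price-level factor over 5 years: (1 + 5.92%)^5 ≈ 1.3331832865.
The maturity value deflated by that factor is the answer in today's purchasing power.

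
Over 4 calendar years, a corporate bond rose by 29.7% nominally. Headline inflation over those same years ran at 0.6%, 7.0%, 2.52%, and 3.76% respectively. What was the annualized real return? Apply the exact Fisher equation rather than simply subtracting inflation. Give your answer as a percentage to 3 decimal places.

Cumulative inflation factor: 1.006 × 1.070 × 1.0252 × 1.0376 ≈ 1.14504.
Nominal growth factor: 1.29700. Real growth factor = 1.29700 / 1.14504 ≈ 1.13271.
Annualized: 1.13271^(1/4) − 1 ≈ 0.03164.

3.164%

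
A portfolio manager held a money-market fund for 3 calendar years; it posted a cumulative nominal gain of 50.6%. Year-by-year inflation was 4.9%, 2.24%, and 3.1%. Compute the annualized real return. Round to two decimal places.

10.85%

Cumulative inflation factor: 1.049 × 1.0224 × 1.031 ≈ 1.10575.
Nominal growth factor: 1.50600. Real growth factor = 1.50600 / 1.10575 ≈ 1.36198.
Annualized: 1.36198^(1/3) − 1 ≈ 0.10847.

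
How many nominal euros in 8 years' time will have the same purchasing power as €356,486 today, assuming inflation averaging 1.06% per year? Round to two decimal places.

€387,861.64

Cumulative price-level factor: (1+1.06%)^8 ≈ 1.0880136682.
Multiplying €356,486 by the price-level factor gives the future nominal sum.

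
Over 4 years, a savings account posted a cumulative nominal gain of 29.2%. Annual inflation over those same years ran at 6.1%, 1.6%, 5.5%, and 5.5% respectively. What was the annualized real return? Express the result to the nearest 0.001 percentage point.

Cumulative inflation factor: 1.061 × 1.016 × 1.055 × 1.055 ≈ 1.19981.
Nominal growth factor: 1.29200. Real growth factor = 1.29200 / 1.19981 ≈ 1.07683.
Annualized: 1.07683^(1/4) − 1 ≈ 0.01868.

1.868%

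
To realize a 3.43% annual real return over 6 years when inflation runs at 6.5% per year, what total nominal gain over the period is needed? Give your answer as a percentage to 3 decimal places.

78.639%

Required annual nominal rate: (1+3.43%)(1+6.5%) − 1 = 10.15295%.
Cumulative over 6 years: (1 + 0.1015295)^6 − 1 ≈ 0.78639.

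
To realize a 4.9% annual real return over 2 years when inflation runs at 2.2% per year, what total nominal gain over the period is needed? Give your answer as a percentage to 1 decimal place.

14.9%

Required annual nominal rate: (1+4.9%)(1+2.2%) − 1 = 7.2078%.
Cumulative over 2 years: (1 + 0.072078)^2 − 1 ≈ 0.14935.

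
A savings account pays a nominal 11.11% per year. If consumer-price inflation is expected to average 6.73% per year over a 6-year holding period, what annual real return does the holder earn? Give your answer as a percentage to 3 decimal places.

With constant rates the annual real return is the same each year: (1+11.11%)/(1+6.73%) − 1 = 0.04104.

4.104%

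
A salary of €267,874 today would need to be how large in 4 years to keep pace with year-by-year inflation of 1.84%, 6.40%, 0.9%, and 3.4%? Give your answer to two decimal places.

€302,832.36

Cumulative price-level factor: 1.0184 × 1.0640 × 1.009 × 1.034 ≈ 1.1305030115.
The nominal amount required is €267,874 scaled up by that factor.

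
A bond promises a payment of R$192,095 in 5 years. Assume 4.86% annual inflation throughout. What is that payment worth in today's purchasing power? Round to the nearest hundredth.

R$151,518.89

Price-level factor over 5 years: (1 + 4.86%)^5 ≈ 1.2677956780.
Purchasing power today: R$192,095 divided by that factor.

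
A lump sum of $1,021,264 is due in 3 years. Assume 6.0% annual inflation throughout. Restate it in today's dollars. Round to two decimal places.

$857,472.95

Price-level factor over 3 years: (1 + 6.0%)^3 = 1.191016.
Purchasing power today: $1,021,264 divided by that factor.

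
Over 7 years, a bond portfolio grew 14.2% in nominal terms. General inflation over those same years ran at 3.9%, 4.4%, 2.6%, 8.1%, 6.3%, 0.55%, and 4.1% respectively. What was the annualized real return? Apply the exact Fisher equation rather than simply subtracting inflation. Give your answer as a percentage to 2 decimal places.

-2.24%

Cumulative inflation factor: 1.039 × 1.044 × 1.026 × 1.081 × 1.063 × 1.0055 × 1.041 ≈ 1.33861.
Nominal growth factor: 1.14200. Real growth factor = 1.14200 / 1.33861 ≈ 0.85312.
Annualized: 0.85312^(1/7) − 1 ≈ -0.02244.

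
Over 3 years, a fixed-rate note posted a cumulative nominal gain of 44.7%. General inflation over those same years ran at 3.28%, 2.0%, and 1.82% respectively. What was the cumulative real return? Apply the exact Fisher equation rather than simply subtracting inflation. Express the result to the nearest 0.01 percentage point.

Cumulative inflation factor: 1.0328 × 1.020 × 1.0182 ≈ 1.07263.
Nominal growth factor: 1.44700. Real growth factor = 1.44700 / 1.07263 ≈ 1.34902.
Total real return ≈ 34.9022%.

34.90%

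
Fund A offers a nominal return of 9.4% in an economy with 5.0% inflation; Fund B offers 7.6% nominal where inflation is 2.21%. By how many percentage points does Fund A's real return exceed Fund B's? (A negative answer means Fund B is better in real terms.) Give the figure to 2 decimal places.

Fund A real return: 1.094/1.050 − 1 = 4.190%.
Fund B real return: 1.076/1.0221 − 1 = 5.273%.
Difference: 4.190 − 5.273 = -1.083 pp.

-1.08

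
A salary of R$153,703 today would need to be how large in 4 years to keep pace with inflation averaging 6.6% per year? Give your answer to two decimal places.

Cumulative price-level factor: (1+6.6%)^4 ≈ 1.2913049587.
The nominal amount required is R$153,703 scaled up by that factor.

R$198,477.45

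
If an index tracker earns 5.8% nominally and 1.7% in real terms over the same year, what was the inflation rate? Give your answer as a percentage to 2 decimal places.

From (1+r_nom) = (1+r_real)(1+π), we get 1+π = (1 + 5.8%)/(1 + 1.7%) = 1.058/1.017 ≈ 1.04031.
So π ≈ 4.0315%.

4.03%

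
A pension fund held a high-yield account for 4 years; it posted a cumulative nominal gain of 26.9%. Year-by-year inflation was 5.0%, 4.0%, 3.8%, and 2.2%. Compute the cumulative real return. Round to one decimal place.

Cumulative inflation factor: 1.050 × 1.040 × 1.038 × 1.022 ≈ 1.15843.
Nominal growth factor: 1.26900. Real growth factor = 1.26900 / 1.15843 ≈ 1.09545.
Total real return ≈ 9.5445%.

9.5%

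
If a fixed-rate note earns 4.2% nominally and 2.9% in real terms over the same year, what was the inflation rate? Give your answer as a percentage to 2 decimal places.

From (1+r_nom) = (1+r_real)(1+π), we get 1+π = (1 + 4.2%)/(1 + 2.9%) = 1.042/1.029 ≈ 1.01263.
So π ≈ 1.2634%.

1.26%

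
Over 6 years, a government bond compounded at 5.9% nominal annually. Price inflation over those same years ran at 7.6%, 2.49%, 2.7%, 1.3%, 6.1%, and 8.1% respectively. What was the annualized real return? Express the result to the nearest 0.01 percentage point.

Cumulative inflation factor: 1.076 × 1.0249 × 1.027 × 1.013 × 1.061 × 1.081 ≈ 1.31588.
Nominal growth factor: 1.41051. Real growth factor = 1.41051 / 1.31588 ≈ 1.07192.
Annualized: 1.07192^(1/6) − 1 ≈ 0.01164.

1.16%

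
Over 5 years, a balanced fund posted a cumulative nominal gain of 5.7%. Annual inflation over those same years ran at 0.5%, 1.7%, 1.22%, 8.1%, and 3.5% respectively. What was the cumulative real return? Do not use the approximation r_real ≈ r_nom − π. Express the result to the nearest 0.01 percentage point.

-8.68%

Cumulative inflation factor: 1.005 × 1.017 × 1.0122 × 1.081 × 1.035 ≈ 1.15750.
Nominal growth factor: 1.05700. Real growth factor = 1.05700 / 1.15750 ≈ 0.91318.
Total real return ≈ -8.6822%.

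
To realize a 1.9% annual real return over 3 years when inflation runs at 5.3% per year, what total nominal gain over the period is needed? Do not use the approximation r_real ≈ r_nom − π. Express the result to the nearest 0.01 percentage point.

Required annual nominal rate: (1+1.9%)(1+5.3%) − 1 = 7.3007%.
Cumulative over 3 years: (1 + 0.073007)^3 − 1 ≈ 0.23540.

23.54%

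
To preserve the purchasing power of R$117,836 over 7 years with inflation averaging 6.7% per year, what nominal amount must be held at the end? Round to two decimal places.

R$185,536.32

Cumulative price-level factor: (1+6.7%)^7 ≈ 1.5745299861.
Multiplying R$117,836 by the price-level factor gives the future nominal sum.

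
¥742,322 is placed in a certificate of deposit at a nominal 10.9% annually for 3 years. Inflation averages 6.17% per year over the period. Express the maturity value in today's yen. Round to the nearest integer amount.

Nominal value at maturity: ¥742,322 × (1 + 10.9%)^3 ≈ ¥1,012,481.
Price-level factor over 3 years: (1 + 6.17%)^3 ≈ 1.1967555551.
The maturity value deflated by that factor is the answer in today's purchasing power.

¥846,022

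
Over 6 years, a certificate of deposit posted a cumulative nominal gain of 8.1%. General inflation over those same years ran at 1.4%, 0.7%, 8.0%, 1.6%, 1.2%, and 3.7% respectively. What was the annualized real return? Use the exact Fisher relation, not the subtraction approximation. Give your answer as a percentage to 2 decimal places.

Cumulative inflation factor: 1.014 × 1.007 × 1.080 × 1.016 × 1.012 × 1.037 ≈ 1.17583.
Nominal growth factor: 1.08100. Real growth factor = 1.08100 / 1.17583 ≈ 0.91935.
Annualized: 0.91935^(1/6) − 1 ≈ -0.01392.

-1.39%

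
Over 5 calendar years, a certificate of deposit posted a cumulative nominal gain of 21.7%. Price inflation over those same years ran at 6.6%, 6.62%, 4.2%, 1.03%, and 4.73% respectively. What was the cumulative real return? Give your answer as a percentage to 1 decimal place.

-2.9%

Cumulative inflation factor: 1.066 × 1.0662 × 1.042 × 1.0103 × 1.0473 ≈ 1.25310.
Nominal growth factor: 1.21700. Real growth factor = 1.21700 / 1.25310 ≈ 0.97119.
Total real return ≈ -2.8807%.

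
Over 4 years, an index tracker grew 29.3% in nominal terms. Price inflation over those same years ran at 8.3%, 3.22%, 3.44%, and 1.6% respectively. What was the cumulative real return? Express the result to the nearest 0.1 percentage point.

10.1%

Cumulative inflation factor: 1.083 × 1.0322 × 1.0344 × 1.016 ≈ 1.17483.
Nominal growth factor: 1.29300. Real growth factor = 1.29300 / 1.17483 ≈ 1.10059.
Total real return ≈ 10.0586%.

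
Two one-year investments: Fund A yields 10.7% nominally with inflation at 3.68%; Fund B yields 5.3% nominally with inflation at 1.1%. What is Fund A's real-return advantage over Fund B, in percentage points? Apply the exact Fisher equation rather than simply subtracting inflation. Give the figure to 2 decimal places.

Fund A real return: 1.107/1.0368 − 1 = 6.771%.
Fund B real return: 1.053/1.011 − 1 = 4.154%.
Difference: 6.771 − 4.154 = 2.617 pp.

2.62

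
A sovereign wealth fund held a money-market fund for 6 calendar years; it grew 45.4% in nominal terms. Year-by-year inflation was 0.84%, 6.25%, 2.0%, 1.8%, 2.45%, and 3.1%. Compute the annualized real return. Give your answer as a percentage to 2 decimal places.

3.61%

Cumulative inflation factor: 1.0084 × 1.0625 × 1.020 × 1.018 × 1.0245 × 1.031 ≈ 1.17511.
Nominal growth factor: 1.45400. Real growth factor = 1.45400 / 1.17511 ≈ 1.23733.
Annualized: 1.23733^(1/6) − 1 ≈ 0.03613.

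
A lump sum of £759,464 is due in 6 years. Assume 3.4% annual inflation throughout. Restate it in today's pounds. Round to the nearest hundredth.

£621,418.19

Price-level factor over 6 years: (1 + 3.4%)^6 ≈ 1.2221463992.
Purchasing power today: £759,464 divided by that factor.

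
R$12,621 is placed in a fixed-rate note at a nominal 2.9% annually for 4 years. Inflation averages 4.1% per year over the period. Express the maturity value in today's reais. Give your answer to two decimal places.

Nominal value at maturity: R$12,621 × (1 + 2.9%)^4 ≈ R$14,149.96.
Price-level factor over 4 years: (1 + 4.1%)^4 ≈ 1.1743645098.
The maturity value deflated by that factor is the answer in today's purchasing power.

R$12,049.04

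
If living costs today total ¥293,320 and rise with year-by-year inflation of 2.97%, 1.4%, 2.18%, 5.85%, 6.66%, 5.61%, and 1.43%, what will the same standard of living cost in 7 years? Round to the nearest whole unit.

¥378,460

Cumulative price-level factor: 1.0297 × 1.014 × 1.0218 × 1.0585 × 1.0666 × 1.0561 × 1.0143 ≈ 1.2902636905.
The nominal amount required is ¥293,320 scaled up by that factor.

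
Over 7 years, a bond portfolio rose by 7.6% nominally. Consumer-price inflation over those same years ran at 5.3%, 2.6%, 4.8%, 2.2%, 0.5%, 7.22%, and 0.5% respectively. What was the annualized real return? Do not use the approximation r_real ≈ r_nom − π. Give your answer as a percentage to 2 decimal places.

Cumulative inflation factor: 1.053 × 1.026 × 1.048 × 1.022 × 1.005 × 1.0722 × 1.005 ≈ 1.25313.
Nominal growth factor: 1.07600. Real growth factor = 1.07600 / 1.25313 ≈ 0.85865.
Annualized: 0.85865^(1/7) − 1 ≈ -0.02154.

-2.15%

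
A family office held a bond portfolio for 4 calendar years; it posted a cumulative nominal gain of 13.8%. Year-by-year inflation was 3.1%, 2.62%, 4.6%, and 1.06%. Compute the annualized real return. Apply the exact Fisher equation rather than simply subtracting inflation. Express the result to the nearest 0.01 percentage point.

Cumulative inflation factor: 1.031 × 1.0262 × 1.046 × 1.0106 ≈ 1.11841.
Nominal growth factor: 1.13800. Real growth factor = 1.13800 / 1.11841 ≈ 1.01751.
Annualized: 1.01751^(1/4) − 1 ≈ 0.00435.

0.44%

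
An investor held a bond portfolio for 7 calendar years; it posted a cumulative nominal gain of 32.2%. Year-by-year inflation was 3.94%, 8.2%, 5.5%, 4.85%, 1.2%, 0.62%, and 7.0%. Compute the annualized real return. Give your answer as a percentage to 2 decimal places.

-0.36%

Cumulative inflation factor: 1.0394 × 1.082 × 1.055 × 1.0485 × 1.012 × 1.0062 × 1.070 ≈ 1.35544.
Nominal growth factor: 1.32200. Real growth factor = 1.32200 / 1.35544 ≈ 0.97533.
Annualized: 0.97533^(1/7) − 1 ≈ -0.00356.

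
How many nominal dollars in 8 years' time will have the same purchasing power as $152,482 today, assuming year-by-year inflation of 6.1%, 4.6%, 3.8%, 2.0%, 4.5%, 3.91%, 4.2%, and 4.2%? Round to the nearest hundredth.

Cumulative price-level factor: 1.061 × 1.046 × 1.038 × 1.020 × 1.045 × 1.0391 × 1.042 × 1.042 ≈ 1.3853313644.
The nominal amount required is $152,482 scaled up by that factor.

$211,238.10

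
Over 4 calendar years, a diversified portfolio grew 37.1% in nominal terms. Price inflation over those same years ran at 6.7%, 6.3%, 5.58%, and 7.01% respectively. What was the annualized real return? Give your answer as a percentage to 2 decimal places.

Cumulative inflation factor: 1.067 × 1.063 × 1.0558 × 1.0701 ≈ 1.28146.
Nominal growth factor: 1.37100. Real growth factor = 1.37100 / 1.28146 ≈ 1.06988.
Annualized: 1.06988^(1/4) − 1 ≈ 0.01703.

1.70%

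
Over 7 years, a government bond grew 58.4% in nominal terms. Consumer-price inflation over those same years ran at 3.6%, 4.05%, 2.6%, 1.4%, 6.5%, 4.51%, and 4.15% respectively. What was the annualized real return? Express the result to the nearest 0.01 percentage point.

Cumulative inflation factor: 1.036 × 1.0405 × 1.026 × 1.014 × 1.065 × 1.0451 × 1.0415 ≈ 1.30003.
Nominal growth factor: 1.58400. Real growth factor = 1.58400 / 1.30003 ≈ 1.21843.
Annualized: 1.21843^(1/7) − 1 ≈ 0.02863.

2.86%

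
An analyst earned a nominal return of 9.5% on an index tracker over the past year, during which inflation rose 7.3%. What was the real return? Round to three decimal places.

Real return via the Fisher equation: (1 + 9.5%)/(1 + 7.3%) − 1 = 1.095/1.073 − 1 ≈ 0.02050.

2.050%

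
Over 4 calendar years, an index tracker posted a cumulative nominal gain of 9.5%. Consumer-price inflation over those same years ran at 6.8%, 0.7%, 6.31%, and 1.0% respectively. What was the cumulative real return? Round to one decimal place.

-5.2%

Cumulative inflation factor: 1.068 × 1.007 × 1.0631 × 1.010 ≈ 1.15477.
Nominal growth factor: 1.09500. Real growth factor = 1.09500 / 1.15477 ≈ 0.94824.
Total real return ≈ -5.1761%.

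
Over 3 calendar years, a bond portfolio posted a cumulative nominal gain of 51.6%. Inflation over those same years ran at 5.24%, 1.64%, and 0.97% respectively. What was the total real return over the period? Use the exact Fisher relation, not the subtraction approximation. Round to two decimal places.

40.37%

Cumulative inflation factor: 1.0524 × 1.0164 × 1.0097 ≈ 1.08004.
Nominal growth factor: 1.51600. Real growth factor = 1.51600 / 1.08004 ≈ 1.40366.
Total real return ≈ 40.3658%.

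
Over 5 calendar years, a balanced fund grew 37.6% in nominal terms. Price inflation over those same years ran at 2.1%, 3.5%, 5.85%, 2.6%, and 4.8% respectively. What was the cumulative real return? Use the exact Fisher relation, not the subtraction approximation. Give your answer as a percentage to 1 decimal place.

14.4%

Cumulative inflation factor: 1.021 × 1.035 × 1.0585 × 1.026 × 1.048 ≈ 1.20272.
Nominal growth factor: 1.37600. Real growth factor = 1.37600 / 1.20272 ≈ 1.14407.
Total real return ≈ 14.4071%.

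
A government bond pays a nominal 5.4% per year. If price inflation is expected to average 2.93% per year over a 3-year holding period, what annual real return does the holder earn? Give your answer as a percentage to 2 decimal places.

2.40%

With constant rates the annual real return is the same each year: (1+5.4%)/(1+2.93%) − 1 = 0.02400.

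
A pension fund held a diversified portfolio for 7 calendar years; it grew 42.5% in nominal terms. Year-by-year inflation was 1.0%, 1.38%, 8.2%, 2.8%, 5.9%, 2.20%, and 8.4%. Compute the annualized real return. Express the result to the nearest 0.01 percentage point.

0.92%

Cumulative inflation factor: 1.010 × 1.0138 × 1.082 × 1.028 × 1.059 × 1.0220 × 1.084 ≈ 1.33620.
Nominal growth factor: 1.42500. Real growth factor = 1.42500 / 1.33620 ≈ 1.06646.
Annualized: 1.06646^(1/7) − 1 ≈ 0.00923.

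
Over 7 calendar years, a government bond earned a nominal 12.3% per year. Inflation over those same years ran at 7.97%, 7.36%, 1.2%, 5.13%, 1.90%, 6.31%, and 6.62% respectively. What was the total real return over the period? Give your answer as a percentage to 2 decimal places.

58.13%

Cumulative inflation factor: 1.0797 × 1.0736 × 1.012 × 1.0513 × 1.0190 × 1.0631 × 1.0662 ≈ 1.42443.
Nominal growth factor: 2.25247. Real growth factor = 2.25247 / 1.42443 ≈ 1.58132.
Total real return ≈ 58.1316%.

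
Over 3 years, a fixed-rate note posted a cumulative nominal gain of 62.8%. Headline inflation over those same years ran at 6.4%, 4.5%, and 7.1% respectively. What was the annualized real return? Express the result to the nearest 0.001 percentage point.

Cumulative inflation factor: 1.064 × 1.045 × 1.071 ≈ 1.19082.
Nominal growth factor: 1.62800. Real growth factor = 1.62800 / 1.19082 ≈ 1.36712.
Annualized: 1.36712^(1/3) − 1 ≈ 0.10986.

10.986%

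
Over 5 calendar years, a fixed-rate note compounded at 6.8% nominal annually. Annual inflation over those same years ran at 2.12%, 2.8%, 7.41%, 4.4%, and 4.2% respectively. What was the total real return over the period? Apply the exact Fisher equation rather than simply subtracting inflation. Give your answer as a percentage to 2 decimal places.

Cumulative inflation factor: 1.0212 × 1.028 × 1.0741 × 1.044 × 1.042 ≈ 1.22664.
Nominal growth factor: 1.38949. Real growth factor = 1.38949 / 1.22664 ≈ 1.13276.
Total real return ≈ 13.2764%.

13.28%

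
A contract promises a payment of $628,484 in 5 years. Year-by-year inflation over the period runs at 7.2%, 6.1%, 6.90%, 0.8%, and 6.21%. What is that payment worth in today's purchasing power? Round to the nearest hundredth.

Price-level factor over 5 years: 1.072 × 1.061 × 1.0690 × 1.008 × 1.0621 ≈ 1.3017087238.
Purchasing power today: $628,484 divided by that factor.

$482,814.62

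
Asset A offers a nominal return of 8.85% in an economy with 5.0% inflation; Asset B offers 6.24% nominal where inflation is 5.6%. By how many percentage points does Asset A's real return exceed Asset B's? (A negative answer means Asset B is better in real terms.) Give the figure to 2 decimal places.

3.06

Asset A real return: 1.0885/1.050 − 1 = 3.667%.
Asset B real return: 1.0624/1.056 − 1 = 0.606%.
Difference: 3.667 − 0.606 = 3.061 pp.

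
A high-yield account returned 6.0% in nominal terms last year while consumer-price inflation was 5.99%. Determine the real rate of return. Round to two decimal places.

Real return via the Fisher equation: (1 + 6.0%)/(1 + 5.99%) − 1 = 1.060/1.0599 − 1 ≈ 0.00009.

0.01%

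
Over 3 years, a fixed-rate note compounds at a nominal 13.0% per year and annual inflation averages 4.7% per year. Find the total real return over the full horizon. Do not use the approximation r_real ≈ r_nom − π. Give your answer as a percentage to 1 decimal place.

The annual real rate is (1+13.0%)/(1+4.7%) − 1 = 7.9274%.
Compounded over 3 years: (1 + 0.079274)^3 − 1 ≈ 0.25717.

25.7%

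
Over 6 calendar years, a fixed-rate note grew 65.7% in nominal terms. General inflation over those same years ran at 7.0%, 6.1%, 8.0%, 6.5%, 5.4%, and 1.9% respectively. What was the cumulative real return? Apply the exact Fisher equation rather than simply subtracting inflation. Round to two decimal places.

18.15%

Cumulative inflation factor: 1.070 × 1.061 × 1.080 × 1.065 × 1.054 × 1.019 ≈ 1.40245.
Nominal growth factor: 1.65700. Real growth factor = 1.65700 / 1.40245 ≈ 1.18150.
Total real return ≈ 18.1504%.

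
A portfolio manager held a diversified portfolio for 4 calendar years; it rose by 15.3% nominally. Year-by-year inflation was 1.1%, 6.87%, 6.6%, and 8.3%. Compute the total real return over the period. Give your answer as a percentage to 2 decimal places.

-7.56%

Cumulative inflation factor: 1.011 × 1.0687 × 1.066 × 1.083 ≈ 1.24736.
Nominal growth factor: 1.15300. Real growth factor = 1.15300 / 1.24736 ≈ 0.92435.
Total real return ≈ -7.5649%.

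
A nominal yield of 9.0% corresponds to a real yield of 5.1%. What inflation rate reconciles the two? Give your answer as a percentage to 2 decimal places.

3.71%

From (1+r_nom) = (1+r_real)(1+π), we get 1+π = (1 + 9.0%)/(1 + 5.1%) = 1.090/1.051 ≈ 1.03711.
So π ≈ 3.7108%.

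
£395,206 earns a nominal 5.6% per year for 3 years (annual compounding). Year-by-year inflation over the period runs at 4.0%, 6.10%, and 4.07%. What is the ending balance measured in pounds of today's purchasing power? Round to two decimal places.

Nominal value at maturity: £395,206 × (1 + 5.6%)^3 ≈ £465,388.11.
Price-level factor over 3 years: 1.040 × 1.0610 × 1.0407 = 1.148350008.
Dividing the nominal maturity value by the price-level factor gives the value in today's money.

£405,266.78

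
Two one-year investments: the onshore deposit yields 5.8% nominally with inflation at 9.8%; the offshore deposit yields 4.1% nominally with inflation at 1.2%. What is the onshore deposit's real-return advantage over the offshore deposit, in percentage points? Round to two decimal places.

The onshore deposit real return: 1.058/1.098 − 1 = -3.643%.
The offshore deposit real return: 1.041/1.012 − 1 = 2.866%.
Difference: -3.643 − 2.866 = -6.509 pp.

-6.51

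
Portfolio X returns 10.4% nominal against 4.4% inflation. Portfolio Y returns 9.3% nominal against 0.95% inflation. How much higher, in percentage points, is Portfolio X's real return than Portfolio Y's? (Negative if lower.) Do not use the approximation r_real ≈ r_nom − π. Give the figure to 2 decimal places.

Portfolio X real return: 1.104/1.044 − 1 = 5.747%.
Portfolio Y real return: 1.093/1.0095 − 1 = 8.271%.
Difference: 5.747 − 8.271 = -2.524 pp.

-2.52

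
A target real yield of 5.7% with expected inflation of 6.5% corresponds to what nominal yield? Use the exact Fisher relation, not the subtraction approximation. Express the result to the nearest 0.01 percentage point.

12.57%

By the Fisher equation, 1 + r_nom = (1 + 5.7%)(1 + 6.5%) = 1.057 × 1.065 = 1.125705.
So r_nom = 12.5705%.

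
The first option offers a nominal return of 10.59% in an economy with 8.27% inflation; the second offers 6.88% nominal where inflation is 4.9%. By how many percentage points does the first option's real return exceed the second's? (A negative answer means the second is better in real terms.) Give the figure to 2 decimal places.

0.26

The first option real return: 1.1059/1.0827 − 1 = 2.143%.
The second real return: 1.0688/1.049 − 1 = 1.888%.
Difference: 2.143 − 1.888 = 0.255 pp.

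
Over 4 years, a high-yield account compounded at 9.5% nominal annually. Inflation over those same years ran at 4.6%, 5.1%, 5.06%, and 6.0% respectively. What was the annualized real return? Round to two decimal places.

4.10%

Cumulative inflation factor: 1.046 × 1.051 × 1.0506 × 1.060 ≈ 1.22427.
Nominal growth factor: 1.43766. Real growth factor = 1.43766 / 1.22427 ≈ 1.17430.
Annualized: 1.17430^(1/4) − 1 ≈ 0.04099.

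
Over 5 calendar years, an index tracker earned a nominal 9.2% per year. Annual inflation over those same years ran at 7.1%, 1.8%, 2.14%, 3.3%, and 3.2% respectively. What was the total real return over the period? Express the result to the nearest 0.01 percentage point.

Cumulative inflation factor: 1.071 × 1.018 × 1.0214 × 1.033 × 1.032 ≈ 1.18717.
Nominal growth factor: 1.55279. Real growth factor = 1.55279 / 1.18717 ≈ 1.30798.
Total real return ≈ 30.7977%.

30.80%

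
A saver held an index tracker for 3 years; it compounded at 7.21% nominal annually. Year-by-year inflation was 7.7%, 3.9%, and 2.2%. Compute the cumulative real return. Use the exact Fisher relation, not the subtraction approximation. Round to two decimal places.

7.75%

Cumulative inflation factor: 1.077 × 1.039 × 1.022 ≈ 1.14362.
Nominal growth factor: 1.23227. Real growth factor = 1.23227 / 1.14362 ≈ 1.07752.
Total real return ≈ 7.7516%.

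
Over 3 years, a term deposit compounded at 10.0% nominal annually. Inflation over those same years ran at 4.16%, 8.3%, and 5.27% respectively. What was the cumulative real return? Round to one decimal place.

Cumulative inflation factor: 1.0416 × 1.083 × 1.0527 ≈ 1.18750.
Nominal growth factor: 1.33100. Real growth factor = 1.33100 / 1.18750 ≈ 1.12084.
Total real return ≈ 12.0841%.

12.1%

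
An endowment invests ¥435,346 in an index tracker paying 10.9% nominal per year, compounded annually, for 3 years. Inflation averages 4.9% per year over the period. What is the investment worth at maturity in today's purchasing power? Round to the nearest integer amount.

¥514,402

Nominal value at maturity: ¥435,346 × (1 + 10.9%)^3 ≈ ¥593,785.
Price-level factor over 3 years: (1 + 4.9%)^3 = 1.154320649.
The maturity value deflated by that factor is the answer in today's purchasing power.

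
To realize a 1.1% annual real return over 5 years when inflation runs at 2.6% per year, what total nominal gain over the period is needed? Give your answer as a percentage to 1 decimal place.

Required annual nominal rate: (1+1.1%)(1+2.6%) − 1 = 3.7286%.
Cumulative over 5 years: (1 + 0.037286)^5 − 1 ≈ 0.20086.

20.1%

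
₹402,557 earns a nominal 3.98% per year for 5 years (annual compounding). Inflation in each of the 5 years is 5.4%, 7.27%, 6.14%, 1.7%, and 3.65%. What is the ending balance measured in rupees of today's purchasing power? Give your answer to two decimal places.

₹386,801.56

Nominal value at maturity: ₹402,557 × (1 + 3.98%)^5 ≈ ₹489,301.39.
Price-level factor over 5 years: 1.054 × 1.0727 × 1.0614 × 1.017 × 1.0365 ≈ 1.2649933258.
The maturity value deflated by that factor is the answer in today's purchasing power.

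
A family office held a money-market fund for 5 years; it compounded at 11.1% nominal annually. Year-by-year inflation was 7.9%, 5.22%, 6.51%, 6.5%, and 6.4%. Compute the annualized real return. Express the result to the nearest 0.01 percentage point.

4.32%

Cumulative inflation factor: 1.079 × 1.0522 × 1.0651 × 1.065 × 1.064 ≈ 1.37025.
Nominal growth factor: 1.69266. Real growth factor = 1.69266 / 1.37025 ≈ 1.23529.
Annualized: 1.23529^(1/5) − 1 ≈ 0.04317.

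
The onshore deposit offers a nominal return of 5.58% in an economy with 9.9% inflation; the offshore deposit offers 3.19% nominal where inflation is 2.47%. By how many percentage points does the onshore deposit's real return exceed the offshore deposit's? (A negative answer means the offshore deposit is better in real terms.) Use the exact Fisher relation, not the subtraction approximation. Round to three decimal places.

The onshore deposit real return: 1.0558/1.099 − 1 = -3.9308%.
The offshore deposit real return: 1.0319/1.0247 − 1 = 0.7026%.
Difference: -3.9308 − 0.7026 = -4.6334 pp.

-4.633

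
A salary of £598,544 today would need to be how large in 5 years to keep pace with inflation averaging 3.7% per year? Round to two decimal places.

£717,777.54

Cumulative price-level factor: (1+3.7%)^5 ≈ 1.1992059701.
The nominal amount required is £598,544 scaled up by that factor.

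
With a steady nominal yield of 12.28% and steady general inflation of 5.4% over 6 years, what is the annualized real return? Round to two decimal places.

With constant rates the annual real return is the same each year: (1+12.28%)/(1+5.4%) − 1 = 0.06528.

6.53%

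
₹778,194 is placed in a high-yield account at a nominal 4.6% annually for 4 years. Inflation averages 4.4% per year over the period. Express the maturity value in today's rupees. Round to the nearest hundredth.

₹784,174.33

Nominal value at maturity: ₹778,194 × (1 + 4.6%)^4 ≈ ₹931,568.12.
Price-level factor over 4 years: (1 + 4.4%)^4 ≈ 1.1879604841.
The maturity value deflated by that factor is the answer in today's purchasing power.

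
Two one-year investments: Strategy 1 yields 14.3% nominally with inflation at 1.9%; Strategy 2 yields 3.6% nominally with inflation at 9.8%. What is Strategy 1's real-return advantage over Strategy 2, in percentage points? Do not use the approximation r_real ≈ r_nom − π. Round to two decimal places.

17.82

Strategy 1 real return: 1.143/1.019 − 1 = 12.169%.
Strategy 2 real return: 1.036/1.098 − 1 = -5.647%.
Difference: 12.169 − (-5.647) = 17.816 pp.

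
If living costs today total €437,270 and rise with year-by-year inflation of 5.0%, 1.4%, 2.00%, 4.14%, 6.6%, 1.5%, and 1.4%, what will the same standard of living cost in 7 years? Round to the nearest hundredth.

€542,570.13

Cumulative price-level factor: 1.050 × 1.014 × 1.0200 × 1.0414 × 1.066 × 1.015 × 1.014 ≈ 1.2408126176.
The nominal amount required is €437,270 scaled up by that factor.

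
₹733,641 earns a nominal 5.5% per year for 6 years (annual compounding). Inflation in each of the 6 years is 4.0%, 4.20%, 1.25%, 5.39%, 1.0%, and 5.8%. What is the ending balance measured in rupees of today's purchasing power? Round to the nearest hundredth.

Nominal value at maturity: ₹733,641 × (1 + 5.5%)^6 ≈ ₹1,011,575.62.
Price-level factor over 6 years: 1.040 × 1.0420 × 1.0125 × 1.0539 × 1.010 × 1.058 ≈ 1.2356700947.
Dividing the nominal maturity value by the price-level factor gives the value in today's money.

₹818,645.38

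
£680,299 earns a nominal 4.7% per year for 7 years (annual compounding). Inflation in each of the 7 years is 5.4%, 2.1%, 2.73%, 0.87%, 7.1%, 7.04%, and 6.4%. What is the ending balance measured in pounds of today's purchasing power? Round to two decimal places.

Nominal value at maturity: £680,299 × (1 + 4.7%)^7 ≈ £938,267.35.
Price-level factor over 7 years: 1.054 × 1.021 × 1.0273 × 1.0087 × 1.071 × 1.0704 × 1.064 ≈ 1.3602002838.
Dividing the nominal maturity value by the price-level factor gives the value in today's money.

£689,800.88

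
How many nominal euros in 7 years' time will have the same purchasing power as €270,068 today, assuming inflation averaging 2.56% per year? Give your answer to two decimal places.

€322,343.72

Cumulative price-level factor: (1+2.56%)^7 ≈ 1.1935650278.
The nominal amount required is €270,068 scaled up by that factor.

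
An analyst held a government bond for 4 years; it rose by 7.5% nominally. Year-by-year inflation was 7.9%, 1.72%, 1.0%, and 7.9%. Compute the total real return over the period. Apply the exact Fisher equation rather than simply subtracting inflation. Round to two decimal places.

-10.13%

Cumulative inflation factor: 1.079 × 1.0172 × 1.010 × 1.079 ≈ 1.19611.
Nominal growth factor: 1.07500. Real growth factor = 1.07500 / 1.19611 ≈ 0.89875.
Total real return ≈ -10.1252%.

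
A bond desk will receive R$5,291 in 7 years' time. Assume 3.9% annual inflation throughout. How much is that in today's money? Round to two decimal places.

Price-level factor over 7 years: (1 + 3.9%)^7 ≈ 1.3071000549.
Purchasing power today: R$5,291 divided by that factor.

R$4,047.89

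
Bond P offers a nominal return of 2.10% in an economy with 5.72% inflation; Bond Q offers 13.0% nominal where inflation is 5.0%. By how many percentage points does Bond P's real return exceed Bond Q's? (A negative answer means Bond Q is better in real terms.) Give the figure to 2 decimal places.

Bond P real return: 1.0210/1.0572 − 1 = -3.424%.
Bond Q real return: 1.130/1.050 − 1 = 7.619%.
Difference: -3.424 − 7.619 = -11.043 pp.

-11.04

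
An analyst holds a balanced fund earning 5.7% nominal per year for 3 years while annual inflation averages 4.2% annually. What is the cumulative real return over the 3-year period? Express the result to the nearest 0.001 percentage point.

4.381%

The annual real rate is (1+5.7%)/(1+4.2%) − 1 = 1.4395%.
Compounded over 3 years: (1 + 0.014395)^3 − 1 ≈ 0.04381.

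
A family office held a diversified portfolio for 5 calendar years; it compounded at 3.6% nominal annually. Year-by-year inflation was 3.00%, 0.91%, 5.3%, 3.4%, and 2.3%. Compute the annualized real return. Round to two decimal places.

Cumulative inflation factor: 1.0300 × 1.0091 × 1.053 × 1.034 × 1.023 ≈ 1.15770.
Nominal growth factor: 1.19344. Real growth factor = 1.19344 / 1.15770 ≈ 1.03087.
Annualized: 1.03087^(1/5) − 1 ≈ 0.00610.

0.61%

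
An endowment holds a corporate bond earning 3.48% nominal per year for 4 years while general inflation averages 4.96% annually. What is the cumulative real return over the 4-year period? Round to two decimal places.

The annual real rate is (1+3.48%)/(1+4.96%) − 1 = -1.4101%.
Compounded over 4 years: (1 + -0.014101)^4 − 1 ≈ -0.05522.

-5.52%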